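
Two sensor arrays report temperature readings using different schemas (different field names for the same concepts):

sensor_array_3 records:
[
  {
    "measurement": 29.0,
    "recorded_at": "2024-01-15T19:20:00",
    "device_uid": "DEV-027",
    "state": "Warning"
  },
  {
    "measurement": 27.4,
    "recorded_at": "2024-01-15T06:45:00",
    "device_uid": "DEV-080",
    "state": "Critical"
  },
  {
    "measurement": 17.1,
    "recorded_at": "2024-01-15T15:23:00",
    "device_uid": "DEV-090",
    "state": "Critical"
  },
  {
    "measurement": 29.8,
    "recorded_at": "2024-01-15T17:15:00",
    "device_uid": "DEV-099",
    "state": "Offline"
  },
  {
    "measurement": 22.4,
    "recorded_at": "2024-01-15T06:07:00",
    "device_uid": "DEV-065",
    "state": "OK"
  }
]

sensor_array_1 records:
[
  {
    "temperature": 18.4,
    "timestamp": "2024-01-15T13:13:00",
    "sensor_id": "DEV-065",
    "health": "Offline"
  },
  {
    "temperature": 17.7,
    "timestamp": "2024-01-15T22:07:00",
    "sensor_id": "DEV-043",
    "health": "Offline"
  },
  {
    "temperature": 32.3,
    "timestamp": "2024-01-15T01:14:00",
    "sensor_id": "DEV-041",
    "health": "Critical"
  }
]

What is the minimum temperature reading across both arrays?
17.1

Schema mapping: "measurement" (sensor_array_3) = "temperature" (sensor_array_1) = temperature reading

Minimum in sensor_array_3: 17.1
Minimum in sensor_array_1: 17.7

Overall minimum: min(17.1, 17.7) = 17.1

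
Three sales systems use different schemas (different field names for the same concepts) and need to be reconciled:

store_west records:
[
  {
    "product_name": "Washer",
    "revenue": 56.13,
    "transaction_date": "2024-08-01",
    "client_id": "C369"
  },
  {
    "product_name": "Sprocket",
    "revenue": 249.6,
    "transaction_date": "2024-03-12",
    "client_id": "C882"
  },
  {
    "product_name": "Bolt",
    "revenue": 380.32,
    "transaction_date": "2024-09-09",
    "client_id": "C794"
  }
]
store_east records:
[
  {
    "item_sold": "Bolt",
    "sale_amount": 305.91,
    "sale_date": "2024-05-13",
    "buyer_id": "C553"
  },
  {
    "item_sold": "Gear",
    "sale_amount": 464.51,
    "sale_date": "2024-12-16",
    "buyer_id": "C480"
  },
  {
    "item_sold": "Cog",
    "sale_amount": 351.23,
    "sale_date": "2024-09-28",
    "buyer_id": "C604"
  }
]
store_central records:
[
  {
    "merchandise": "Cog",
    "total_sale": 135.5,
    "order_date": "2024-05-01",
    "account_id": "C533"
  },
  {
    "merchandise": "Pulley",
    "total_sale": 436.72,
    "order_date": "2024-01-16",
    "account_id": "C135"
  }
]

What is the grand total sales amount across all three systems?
2379.92

Schema reconciliation - all amount fields map to sale amount:

store_west (revenue): 686.05
store_east (sale_amount): 1121.65
store_central (total_sale): 572.22

Grand total: 2379.92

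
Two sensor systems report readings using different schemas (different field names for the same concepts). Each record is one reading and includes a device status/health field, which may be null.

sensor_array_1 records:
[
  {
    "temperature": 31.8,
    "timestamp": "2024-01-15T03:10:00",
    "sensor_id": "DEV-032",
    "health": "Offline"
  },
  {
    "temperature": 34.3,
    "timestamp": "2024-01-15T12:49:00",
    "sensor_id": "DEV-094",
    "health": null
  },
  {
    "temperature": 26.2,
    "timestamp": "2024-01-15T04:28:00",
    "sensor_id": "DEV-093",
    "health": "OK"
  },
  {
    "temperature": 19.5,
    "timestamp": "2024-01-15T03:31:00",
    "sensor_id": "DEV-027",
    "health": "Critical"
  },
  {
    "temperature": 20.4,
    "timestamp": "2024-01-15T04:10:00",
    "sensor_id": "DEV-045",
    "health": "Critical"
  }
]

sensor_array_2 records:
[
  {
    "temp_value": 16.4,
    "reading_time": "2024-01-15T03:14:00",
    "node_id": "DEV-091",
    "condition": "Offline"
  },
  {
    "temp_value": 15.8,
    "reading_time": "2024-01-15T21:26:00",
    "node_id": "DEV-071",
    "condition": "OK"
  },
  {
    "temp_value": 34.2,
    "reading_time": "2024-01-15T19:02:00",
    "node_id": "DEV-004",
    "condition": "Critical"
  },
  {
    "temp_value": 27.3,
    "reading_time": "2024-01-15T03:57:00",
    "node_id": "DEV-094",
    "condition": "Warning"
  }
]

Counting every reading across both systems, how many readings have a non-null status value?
8

Schema mapping: "health" (sensor_array_1) = "condition" (sensor_array_2) = status

Non-null in sensor_array_1: 4
Non-null in sensor_array_2: 4

Total non-null: 4 + 4 = 8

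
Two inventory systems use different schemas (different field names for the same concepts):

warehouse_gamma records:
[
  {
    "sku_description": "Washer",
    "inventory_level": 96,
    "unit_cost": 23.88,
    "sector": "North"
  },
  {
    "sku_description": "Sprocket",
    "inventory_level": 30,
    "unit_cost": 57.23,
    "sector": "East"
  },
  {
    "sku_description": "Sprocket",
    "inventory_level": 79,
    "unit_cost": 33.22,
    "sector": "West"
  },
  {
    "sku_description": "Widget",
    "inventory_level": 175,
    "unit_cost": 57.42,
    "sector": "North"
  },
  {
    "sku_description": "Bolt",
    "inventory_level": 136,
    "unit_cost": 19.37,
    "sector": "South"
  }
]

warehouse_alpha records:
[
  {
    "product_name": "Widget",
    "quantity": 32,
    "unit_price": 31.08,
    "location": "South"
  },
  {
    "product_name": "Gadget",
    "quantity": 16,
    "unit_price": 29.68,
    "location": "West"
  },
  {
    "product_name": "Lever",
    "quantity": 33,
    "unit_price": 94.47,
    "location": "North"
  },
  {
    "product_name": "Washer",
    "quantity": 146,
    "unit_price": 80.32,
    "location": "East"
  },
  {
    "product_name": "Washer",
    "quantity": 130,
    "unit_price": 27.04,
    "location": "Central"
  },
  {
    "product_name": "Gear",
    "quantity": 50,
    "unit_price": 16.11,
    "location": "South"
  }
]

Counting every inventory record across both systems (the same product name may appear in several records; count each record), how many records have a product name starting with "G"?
2

Schema mapping: "sku_description" (warehouse_gamma) = "product_name" (warehouse_alpha) = product name

Records with product name starting with "G" in warehouse_gamma: 0
Records with product name starting with "G" in warehouse_alpha: 2

Total: 0 + 2 = 2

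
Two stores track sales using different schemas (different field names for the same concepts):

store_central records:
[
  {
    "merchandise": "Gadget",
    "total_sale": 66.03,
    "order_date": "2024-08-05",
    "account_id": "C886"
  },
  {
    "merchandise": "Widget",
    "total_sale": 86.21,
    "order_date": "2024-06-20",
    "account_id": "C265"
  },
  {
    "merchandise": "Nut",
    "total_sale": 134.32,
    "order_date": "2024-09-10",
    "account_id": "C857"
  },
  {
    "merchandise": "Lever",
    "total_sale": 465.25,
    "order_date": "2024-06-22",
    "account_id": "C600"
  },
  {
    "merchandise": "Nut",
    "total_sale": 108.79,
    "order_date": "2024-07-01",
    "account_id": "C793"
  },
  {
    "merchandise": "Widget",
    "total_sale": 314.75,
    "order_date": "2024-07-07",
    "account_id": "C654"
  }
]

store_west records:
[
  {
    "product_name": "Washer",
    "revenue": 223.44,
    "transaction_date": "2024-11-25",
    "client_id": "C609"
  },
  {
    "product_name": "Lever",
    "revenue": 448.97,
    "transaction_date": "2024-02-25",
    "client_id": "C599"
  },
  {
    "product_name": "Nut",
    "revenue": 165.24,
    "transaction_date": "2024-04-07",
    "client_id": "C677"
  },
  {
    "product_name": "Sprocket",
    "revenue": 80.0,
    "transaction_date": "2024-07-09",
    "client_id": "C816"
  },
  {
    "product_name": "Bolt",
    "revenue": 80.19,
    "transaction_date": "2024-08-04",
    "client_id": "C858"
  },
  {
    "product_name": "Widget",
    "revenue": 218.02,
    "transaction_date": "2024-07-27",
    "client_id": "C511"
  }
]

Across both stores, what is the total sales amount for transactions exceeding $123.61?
1969.99

Schema mapping: "total_sale" (store_central) = "revenue" (store_west) = sale amount

Sum of sales > $123.61 in store_central: 914.32
Sum of sales > $123.61 in store_west: 1055.67

Total: 914.32 + 1055.67 = 1969.99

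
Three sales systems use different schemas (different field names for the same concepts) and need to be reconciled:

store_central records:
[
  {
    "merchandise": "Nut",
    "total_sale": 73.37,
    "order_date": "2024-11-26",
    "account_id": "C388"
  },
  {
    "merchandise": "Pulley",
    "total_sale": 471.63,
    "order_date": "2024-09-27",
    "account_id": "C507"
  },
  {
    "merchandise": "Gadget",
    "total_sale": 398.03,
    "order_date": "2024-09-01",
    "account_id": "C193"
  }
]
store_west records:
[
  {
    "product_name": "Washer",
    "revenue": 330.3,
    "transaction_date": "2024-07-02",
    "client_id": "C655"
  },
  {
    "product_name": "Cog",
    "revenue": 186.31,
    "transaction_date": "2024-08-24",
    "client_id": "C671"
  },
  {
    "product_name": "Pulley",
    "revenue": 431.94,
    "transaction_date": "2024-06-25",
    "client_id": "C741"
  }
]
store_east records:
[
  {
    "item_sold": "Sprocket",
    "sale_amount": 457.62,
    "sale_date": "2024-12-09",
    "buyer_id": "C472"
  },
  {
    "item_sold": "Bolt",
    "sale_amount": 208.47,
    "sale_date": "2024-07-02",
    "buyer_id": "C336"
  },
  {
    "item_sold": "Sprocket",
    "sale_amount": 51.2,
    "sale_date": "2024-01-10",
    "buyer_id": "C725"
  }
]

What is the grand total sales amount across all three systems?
2608.87

Schema reconciliation - all amount fields map to sale amount:

store_central (total_sale): 943.03
store_west (revenue): 948.55
store_east (sale_amount): 717.29

Grand total: 2608.87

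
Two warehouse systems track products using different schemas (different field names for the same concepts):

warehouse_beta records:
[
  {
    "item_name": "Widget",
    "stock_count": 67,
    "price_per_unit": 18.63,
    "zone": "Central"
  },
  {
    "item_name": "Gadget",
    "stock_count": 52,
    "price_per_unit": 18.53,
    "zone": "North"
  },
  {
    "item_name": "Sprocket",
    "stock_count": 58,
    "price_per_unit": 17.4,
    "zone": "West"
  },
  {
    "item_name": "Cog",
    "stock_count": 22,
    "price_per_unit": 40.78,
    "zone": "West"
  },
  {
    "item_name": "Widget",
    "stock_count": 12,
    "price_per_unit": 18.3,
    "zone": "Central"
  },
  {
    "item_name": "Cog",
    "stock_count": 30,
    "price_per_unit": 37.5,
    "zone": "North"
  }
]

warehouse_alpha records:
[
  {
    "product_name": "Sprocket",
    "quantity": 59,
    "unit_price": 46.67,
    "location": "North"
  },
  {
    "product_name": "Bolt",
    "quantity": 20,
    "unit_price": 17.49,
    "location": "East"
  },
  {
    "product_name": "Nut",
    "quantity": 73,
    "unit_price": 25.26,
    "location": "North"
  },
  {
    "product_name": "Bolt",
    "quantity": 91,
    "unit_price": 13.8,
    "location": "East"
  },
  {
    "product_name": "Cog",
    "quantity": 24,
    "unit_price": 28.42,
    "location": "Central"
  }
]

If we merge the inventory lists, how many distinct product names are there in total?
6

Schema mapping: "item_name" (warehouse_beta) = "product_name" (warehouse_alpha) = product name

Products in warehouse_beta: ['Cog', 'Gadget', 'Sprocket', 'Widget']
Products in warehouse_alpha: ['Bolt', 'Cog', 'Nut', 'Sprocket']

Union (unique products): ['Bolt', 'Cog', 'Gadget', 'Nut', 'Sprocket', 'Widget']
Count: 6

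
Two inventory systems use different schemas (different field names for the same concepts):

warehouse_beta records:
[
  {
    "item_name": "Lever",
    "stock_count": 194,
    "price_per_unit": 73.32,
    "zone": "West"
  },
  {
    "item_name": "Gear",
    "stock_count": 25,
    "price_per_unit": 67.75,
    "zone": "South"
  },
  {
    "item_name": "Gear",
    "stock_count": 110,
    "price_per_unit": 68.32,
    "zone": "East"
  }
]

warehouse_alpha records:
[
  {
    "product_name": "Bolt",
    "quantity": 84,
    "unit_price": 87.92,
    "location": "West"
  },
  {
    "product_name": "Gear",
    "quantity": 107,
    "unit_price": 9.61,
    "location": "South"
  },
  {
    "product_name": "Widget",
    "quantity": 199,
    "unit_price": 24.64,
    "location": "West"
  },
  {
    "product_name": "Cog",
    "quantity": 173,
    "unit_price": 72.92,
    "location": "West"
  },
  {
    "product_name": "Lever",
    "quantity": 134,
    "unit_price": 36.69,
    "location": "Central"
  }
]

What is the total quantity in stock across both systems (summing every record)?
1026

To reconcile these schemas, identify the field holding the quantity in stock in each system:
1. In warehouse_beta it is "stock_count"
2. In warehouse_alpha it is "quantity"

From warehouse_beta: 194 + 25 + 110 = 329
From warehouse_alpha: 84 + 107 + 199 + 173 + 134 = 697

Total: 329 + 697 = 1026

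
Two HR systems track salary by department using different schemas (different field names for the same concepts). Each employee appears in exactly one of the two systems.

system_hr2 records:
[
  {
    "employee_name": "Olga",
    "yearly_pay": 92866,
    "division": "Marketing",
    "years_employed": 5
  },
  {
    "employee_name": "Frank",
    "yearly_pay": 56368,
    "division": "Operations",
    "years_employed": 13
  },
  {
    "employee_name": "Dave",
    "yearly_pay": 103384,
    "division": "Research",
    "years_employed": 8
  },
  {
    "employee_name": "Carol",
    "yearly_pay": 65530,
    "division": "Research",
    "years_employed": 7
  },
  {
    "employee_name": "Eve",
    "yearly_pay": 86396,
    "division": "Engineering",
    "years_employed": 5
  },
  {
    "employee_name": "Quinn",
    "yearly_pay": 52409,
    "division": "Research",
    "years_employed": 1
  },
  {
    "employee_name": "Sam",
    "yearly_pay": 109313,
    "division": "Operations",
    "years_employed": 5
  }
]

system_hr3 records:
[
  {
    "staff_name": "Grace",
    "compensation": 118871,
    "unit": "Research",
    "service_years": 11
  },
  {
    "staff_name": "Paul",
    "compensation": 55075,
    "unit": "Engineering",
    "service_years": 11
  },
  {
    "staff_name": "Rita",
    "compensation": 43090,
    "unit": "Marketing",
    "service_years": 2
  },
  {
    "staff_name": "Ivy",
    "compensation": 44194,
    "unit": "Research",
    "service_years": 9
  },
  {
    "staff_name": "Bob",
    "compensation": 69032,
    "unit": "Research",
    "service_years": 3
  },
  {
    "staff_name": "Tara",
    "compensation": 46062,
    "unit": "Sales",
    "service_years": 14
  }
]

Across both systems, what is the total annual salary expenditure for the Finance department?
0

Schema mappings:
- "division" (system_hr2) = "unit" (system_hr3) = department
- "yearly_pay" (system_hr2) = "compensation" (system_hr3) = salary

Finance salaries from system_hr2: 0
Finance salaries from system_hr3: 0

Total: 0 + 0 = 0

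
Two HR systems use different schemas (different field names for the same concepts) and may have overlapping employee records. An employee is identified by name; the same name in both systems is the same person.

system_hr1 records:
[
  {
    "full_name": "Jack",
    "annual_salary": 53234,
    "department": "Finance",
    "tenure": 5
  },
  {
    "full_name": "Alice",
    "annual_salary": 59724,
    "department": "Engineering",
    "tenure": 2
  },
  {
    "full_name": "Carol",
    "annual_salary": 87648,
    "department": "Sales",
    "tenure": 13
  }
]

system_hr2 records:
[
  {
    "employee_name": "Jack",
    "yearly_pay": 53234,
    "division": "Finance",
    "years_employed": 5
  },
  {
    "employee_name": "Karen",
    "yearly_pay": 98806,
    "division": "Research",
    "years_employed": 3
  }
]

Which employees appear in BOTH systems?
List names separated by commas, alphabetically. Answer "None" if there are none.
Jack

Schema mapping: "full_name" (system_hr1) = "employee_name" (system_hr2) = employee name

Names in system_hr1: ['Alice', 'Carol', 'Jack']
Names in system_hr2: ['Jack', 'Karen']

Intersection: ['Jack']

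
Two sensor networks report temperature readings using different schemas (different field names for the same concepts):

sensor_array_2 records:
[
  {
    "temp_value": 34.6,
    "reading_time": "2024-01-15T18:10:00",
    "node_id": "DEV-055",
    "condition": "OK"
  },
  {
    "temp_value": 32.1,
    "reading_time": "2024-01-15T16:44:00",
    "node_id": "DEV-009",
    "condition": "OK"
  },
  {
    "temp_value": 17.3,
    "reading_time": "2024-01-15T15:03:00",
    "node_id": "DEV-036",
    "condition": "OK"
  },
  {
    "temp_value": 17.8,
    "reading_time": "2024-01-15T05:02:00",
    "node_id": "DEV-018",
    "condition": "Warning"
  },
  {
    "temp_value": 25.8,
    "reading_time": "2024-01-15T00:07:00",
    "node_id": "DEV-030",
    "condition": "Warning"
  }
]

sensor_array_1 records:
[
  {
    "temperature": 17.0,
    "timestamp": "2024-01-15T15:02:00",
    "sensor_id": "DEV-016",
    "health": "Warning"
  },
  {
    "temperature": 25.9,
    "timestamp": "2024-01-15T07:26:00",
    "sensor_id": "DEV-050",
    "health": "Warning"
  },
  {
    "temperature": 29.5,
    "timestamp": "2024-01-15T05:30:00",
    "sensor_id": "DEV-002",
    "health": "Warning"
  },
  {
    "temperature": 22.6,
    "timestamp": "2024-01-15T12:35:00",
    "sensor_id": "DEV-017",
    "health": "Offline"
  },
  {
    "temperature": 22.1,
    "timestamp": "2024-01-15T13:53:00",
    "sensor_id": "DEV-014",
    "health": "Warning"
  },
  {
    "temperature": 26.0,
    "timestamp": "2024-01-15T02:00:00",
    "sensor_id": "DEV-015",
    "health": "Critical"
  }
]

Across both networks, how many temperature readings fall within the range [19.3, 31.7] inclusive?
6

Schema mapping: "temp_value" (sensor_array_2) = "temperature" (sensor_array_1) = temperature

Readings in [19.3, 31.7] from sensor_array_2: 1
Readings in [19.3, 31.7] from sensor_array_1: 5

Total count: 1 + 5 = 6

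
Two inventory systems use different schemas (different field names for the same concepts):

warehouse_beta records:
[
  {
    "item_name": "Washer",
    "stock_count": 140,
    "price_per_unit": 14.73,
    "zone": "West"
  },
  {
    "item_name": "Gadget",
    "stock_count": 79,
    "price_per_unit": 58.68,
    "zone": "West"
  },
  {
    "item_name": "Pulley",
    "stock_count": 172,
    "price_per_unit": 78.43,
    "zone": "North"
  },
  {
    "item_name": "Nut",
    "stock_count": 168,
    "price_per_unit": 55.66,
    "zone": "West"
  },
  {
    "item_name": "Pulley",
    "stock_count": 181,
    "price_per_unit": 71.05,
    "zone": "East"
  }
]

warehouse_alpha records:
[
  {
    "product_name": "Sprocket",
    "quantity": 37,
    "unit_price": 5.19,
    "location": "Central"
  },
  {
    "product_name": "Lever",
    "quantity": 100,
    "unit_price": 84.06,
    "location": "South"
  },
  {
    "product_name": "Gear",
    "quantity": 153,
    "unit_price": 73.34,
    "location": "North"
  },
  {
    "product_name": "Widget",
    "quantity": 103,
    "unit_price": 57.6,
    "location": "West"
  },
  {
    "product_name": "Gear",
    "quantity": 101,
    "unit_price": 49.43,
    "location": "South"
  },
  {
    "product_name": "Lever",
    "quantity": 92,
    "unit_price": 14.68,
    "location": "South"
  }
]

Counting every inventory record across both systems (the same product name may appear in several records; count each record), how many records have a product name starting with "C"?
0

Schema mapping: "item_name" (warehouse_beta) = "product_name" (warehouse_alpha) = product name

Records with product name starting with "C" in warehouse_beta: 0
Records with product name starting with "C" in warehouse_alpha: 0

Total: 0 + 0 = 0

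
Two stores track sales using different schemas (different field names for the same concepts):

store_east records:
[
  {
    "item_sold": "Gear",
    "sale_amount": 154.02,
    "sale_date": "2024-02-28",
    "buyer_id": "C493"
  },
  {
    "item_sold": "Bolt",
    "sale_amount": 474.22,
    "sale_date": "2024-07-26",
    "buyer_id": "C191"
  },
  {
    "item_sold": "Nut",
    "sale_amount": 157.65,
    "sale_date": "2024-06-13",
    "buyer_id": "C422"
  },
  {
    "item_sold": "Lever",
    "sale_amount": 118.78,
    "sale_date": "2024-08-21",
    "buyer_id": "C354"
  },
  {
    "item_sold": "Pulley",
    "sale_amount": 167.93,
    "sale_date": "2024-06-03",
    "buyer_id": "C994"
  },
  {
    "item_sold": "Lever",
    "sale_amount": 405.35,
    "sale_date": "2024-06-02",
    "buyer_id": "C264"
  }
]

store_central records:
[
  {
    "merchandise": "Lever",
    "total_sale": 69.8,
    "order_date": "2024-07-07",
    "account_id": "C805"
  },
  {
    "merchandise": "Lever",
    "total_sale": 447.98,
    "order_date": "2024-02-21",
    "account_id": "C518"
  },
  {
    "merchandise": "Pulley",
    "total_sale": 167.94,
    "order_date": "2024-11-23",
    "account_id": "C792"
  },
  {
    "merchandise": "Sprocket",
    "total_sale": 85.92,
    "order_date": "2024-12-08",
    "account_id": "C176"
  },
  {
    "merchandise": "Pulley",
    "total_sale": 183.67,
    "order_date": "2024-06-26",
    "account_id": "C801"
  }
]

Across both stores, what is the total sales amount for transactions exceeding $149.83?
2158.76

Schema mapping: "sale_amount" (store_east) = "total_sale" (store_central) = sale amount

Sum of sales > $149.83 in store_east: 1359.17
Sum of sales > $149.83 in store_central: 799.59

Total: 1359.17 + 799.59 = 2158.76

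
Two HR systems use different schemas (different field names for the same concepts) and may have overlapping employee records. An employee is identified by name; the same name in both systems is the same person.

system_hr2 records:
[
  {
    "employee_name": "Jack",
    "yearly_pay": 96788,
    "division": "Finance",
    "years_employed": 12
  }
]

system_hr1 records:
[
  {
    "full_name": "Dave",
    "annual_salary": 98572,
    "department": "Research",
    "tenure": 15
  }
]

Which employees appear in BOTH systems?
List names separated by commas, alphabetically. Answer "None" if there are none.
None

Schema mapping: "employee_name" (system_hr2) = "full_name" (system_hr1) = employee name

Names in system_hr2: ['Jack']
Names in system_hr1: ['Dave']

Intersection: None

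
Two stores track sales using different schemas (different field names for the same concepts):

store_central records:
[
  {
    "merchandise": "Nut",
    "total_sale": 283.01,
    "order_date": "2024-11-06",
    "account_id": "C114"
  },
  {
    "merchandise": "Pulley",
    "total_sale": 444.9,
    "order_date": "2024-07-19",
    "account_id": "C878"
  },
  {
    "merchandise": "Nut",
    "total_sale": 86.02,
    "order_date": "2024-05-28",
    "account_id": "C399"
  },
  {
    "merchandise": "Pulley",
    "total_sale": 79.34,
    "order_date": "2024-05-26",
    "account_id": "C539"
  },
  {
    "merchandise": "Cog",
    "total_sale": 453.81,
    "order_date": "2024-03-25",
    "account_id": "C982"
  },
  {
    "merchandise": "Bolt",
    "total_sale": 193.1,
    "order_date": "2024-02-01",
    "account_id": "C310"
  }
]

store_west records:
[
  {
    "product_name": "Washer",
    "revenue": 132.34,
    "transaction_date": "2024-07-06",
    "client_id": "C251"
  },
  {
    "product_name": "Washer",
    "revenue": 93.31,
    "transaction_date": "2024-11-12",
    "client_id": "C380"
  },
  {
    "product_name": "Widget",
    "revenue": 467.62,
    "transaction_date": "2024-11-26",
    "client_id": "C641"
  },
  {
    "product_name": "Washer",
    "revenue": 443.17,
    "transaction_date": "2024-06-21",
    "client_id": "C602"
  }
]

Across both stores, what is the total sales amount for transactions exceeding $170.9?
2285.61

Schema mapping: "total_sale" (store_central) = "revenue" (store_west) = sale amount

Sum of sales > $170.9 in store_central: 1374.82
Sum of sales > $170.9 in store_west: 910.79

Total: 1374.82 + 910.79 = 2285.61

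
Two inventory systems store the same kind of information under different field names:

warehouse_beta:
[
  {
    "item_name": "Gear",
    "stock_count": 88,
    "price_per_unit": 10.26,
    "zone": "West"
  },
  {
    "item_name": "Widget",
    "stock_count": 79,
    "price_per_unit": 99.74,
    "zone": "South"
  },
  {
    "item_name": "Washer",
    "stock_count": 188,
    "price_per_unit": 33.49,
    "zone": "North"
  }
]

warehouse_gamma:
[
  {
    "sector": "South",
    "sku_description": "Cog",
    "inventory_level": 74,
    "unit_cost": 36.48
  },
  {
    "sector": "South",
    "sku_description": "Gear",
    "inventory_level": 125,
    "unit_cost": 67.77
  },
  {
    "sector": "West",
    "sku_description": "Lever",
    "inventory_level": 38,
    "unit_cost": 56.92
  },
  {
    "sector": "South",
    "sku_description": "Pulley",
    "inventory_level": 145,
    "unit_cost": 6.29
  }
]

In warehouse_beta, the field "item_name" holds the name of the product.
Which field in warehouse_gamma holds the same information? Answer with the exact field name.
sku_description

In warehouse_beta, "item_name" holds the name of the product.
The fields in warehouse_gamma are: "sector", "sku_description", "inventory_level", "unit_cost".
"sku_description" is the match: the name refers to the same concept and its values are product-name strings (e.g. 'Cog', 'Gear').
The other fields ("sector", "inventory_level", "unit_cost") hold different kinds of data.

So "item_name" in warehouse_beta corresponds to "sku_description" in warehouse_gamma.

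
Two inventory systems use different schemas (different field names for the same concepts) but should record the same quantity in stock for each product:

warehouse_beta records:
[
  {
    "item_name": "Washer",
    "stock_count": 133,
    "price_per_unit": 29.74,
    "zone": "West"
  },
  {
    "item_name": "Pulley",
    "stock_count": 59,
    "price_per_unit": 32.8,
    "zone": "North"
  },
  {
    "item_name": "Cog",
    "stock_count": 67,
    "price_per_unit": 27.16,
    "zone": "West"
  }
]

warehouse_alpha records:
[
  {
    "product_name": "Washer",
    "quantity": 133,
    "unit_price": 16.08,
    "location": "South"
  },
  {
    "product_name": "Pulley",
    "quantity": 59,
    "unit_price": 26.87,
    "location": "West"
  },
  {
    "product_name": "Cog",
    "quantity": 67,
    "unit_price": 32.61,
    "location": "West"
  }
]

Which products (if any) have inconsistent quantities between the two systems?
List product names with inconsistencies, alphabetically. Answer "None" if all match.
None

Schema mappings:
- "item_name" (warehouse_beta) = "product_name" (warehouse_alpha) = product name
- "stock_count" (warehouse_beta) = "quantity" (warehouse_alpha) = quantity

Comparison:
  Washer: 133 vs 133 - MATCH
  Pulley: 59 vs 59 - MATCH
  Cog: 67 vs 67 - MATCH

Products with inconsistencies: None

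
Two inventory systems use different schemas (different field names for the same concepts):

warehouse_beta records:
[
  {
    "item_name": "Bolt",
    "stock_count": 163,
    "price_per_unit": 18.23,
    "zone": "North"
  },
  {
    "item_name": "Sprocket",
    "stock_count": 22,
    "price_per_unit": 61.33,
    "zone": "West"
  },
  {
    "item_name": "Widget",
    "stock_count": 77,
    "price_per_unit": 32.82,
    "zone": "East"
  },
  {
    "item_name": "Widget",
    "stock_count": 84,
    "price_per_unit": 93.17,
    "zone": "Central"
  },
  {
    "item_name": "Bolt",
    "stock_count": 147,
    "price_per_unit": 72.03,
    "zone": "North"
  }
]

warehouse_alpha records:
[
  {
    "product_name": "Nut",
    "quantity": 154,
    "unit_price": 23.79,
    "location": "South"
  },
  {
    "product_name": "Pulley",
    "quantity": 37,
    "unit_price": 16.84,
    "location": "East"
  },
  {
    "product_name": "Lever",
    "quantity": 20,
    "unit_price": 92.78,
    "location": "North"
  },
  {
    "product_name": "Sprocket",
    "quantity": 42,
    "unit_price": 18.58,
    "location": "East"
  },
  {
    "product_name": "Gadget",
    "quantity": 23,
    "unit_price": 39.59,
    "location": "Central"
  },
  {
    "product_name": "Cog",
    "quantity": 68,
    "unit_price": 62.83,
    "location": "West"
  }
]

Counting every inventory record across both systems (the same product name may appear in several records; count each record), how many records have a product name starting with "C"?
1

Schema mapping: "item_name" (warehouse_beta) = "product_name" (warehouse_alpha) = product name

Records with product name starting with "C" in warehouse_beta: 0
Records with product name starting with "C" in warehouse_alpha: 1

Total: 0 + 1 = 1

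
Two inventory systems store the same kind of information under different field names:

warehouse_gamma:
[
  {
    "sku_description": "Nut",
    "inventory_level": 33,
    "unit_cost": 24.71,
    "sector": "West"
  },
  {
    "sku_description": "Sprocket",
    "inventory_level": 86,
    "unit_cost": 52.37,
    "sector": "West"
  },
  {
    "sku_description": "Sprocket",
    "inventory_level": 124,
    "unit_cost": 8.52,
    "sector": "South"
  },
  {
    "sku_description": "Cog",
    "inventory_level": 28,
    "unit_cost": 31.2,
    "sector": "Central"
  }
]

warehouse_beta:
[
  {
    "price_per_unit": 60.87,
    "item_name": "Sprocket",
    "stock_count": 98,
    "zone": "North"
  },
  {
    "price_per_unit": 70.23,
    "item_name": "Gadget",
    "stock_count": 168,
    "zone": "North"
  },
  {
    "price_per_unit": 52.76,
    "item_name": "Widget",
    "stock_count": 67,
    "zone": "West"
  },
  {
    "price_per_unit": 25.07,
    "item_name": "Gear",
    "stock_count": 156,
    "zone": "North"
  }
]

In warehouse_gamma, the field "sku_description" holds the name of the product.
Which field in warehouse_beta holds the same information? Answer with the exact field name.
item_name

In warehouse_gamma, "sku_description" holds the name of the product.
The fields in warehouse_beta are: "price_per_unit", "item_name", "stock_count", "zone".
"item_name" is the match: the name refers to the same concept and its values are product-name strings (e.g. 'Gadget', 'Gear').
The other fields ("price_per_unit", "stock_count", "zone") hold different kinds of data.

So "sku_description" in warehouse_gamma corresponds to "item_name" in warehouse_beta.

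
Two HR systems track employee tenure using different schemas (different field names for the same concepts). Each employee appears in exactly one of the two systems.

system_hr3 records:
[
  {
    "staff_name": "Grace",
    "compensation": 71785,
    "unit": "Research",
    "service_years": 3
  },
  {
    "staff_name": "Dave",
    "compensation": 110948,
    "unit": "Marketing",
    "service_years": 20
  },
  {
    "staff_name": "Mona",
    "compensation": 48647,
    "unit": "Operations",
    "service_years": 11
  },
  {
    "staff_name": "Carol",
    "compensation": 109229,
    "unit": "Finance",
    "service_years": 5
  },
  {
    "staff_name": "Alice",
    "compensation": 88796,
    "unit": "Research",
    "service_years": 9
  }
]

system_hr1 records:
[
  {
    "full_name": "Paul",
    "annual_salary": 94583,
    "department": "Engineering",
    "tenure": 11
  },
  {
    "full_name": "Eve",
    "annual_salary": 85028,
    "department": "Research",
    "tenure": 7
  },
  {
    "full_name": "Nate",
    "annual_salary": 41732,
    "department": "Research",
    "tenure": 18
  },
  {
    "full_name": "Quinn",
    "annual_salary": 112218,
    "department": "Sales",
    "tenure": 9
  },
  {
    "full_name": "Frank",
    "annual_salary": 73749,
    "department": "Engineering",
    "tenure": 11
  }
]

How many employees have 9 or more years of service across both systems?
7

Reconcile schemas: "service_years" (system_hr3) = "tenure" (system_hr1) = years of service

From system_hr3: 3 employees with >= 9 years
From system_hr1: 4 employees with >= 9 years

Total: 3 + 4 = 7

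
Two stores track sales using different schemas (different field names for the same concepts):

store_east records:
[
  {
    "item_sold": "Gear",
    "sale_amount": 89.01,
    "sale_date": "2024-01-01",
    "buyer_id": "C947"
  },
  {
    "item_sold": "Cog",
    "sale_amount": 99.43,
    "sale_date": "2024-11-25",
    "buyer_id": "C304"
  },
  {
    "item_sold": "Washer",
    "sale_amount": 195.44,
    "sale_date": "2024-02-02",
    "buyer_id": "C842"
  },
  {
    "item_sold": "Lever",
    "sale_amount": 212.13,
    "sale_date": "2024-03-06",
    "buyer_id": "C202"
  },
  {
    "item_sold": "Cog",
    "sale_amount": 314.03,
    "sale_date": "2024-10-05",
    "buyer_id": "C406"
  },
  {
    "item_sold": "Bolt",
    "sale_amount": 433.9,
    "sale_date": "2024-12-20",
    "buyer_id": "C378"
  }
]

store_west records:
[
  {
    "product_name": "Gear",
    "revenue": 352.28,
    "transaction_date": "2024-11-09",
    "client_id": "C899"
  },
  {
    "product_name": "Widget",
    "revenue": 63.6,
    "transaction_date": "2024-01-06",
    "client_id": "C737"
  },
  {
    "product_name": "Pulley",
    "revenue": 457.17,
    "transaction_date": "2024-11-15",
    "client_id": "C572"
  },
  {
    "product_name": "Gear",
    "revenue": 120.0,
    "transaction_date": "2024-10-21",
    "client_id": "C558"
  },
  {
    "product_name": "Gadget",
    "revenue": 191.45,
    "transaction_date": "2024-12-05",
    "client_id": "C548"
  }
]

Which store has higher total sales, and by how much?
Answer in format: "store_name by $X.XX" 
store_east by $159.44

Schema mapping: "sale_amount" (store_east) = "revenue" (store_west) = sale amount

Total for store_east: 1343.94
Total for store_west: 1184.50

Difference: |1343.94 - 1184.50| = 159.44
store_east has higher sales by $159.44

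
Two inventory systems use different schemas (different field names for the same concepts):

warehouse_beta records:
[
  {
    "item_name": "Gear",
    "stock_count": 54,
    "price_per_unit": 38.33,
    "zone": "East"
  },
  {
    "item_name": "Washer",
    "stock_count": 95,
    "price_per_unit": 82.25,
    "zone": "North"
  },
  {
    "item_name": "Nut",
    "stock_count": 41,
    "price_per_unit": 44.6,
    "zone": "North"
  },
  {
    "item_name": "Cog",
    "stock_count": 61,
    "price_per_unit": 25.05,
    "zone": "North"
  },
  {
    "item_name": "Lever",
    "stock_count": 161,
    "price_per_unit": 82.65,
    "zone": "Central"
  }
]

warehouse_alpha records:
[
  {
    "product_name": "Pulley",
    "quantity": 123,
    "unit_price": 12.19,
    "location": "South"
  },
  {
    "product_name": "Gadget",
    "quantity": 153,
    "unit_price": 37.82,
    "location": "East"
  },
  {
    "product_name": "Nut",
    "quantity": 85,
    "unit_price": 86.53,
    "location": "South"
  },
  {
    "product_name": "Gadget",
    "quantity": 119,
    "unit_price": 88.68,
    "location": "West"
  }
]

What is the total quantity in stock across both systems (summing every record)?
892

To reconcile these schemas, identify the field holding the quantity in stock in each system:
1. In warehouse_beta it is "stock_count"
2. In warehouse_alpha it is "quantity"

From warehouse_beta: 54 + 95 + 41 + 61 + 161 = 412
From warehouse_alpha: 123 + 153 + 85 + 119 = 480

Total: 412 + 480 = 892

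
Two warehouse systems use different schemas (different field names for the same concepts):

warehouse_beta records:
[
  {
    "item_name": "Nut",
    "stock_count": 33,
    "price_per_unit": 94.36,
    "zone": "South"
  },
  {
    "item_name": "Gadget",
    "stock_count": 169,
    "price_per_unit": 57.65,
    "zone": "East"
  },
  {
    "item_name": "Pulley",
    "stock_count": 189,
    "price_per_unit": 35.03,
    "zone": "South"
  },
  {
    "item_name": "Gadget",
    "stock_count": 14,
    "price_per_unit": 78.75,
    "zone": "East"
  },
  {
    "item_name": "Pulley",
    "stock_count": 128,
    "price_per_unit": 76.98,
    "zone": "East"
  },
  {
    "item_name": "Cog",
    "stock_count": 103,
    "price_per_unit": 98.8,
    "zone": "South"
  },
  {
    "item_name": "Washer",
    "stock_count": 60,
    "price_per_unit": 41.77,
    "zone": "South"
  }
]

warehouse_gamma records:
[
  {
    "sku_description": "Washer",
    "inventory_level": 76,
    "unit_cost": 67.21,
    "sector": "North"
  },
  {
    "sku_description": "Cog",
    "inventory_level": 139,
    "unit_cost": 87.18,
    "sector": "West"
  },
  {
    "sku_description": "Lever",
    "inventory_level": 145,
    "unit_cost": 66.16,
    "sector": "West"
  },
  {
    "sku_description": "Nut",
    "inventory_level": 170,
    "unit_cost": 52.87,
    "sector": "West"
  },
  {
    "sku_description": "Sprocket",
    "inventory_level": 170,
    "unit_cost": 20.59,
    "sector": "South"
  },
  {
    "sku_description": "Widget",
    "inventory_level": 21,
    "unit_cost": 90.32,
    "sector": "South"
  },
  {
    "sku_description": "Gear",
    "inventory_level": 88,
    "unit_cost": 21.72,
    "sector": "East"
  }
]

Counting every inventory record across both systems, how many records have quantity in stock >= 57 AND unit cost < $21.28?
1

Schema mappings:
- "stock_count" (warehouse_beta) = "inventory_level" (warehouse_gamma) = quantity
- "price_per_unit" (warehouse_beta) = "unit_cost" (warehouse_gamma) = unit cost

Records meeting both conditions in warehouse_beta: 0
Records meeting both conditions in warehouse_gamma: 1

Total: 0 + 1 = 1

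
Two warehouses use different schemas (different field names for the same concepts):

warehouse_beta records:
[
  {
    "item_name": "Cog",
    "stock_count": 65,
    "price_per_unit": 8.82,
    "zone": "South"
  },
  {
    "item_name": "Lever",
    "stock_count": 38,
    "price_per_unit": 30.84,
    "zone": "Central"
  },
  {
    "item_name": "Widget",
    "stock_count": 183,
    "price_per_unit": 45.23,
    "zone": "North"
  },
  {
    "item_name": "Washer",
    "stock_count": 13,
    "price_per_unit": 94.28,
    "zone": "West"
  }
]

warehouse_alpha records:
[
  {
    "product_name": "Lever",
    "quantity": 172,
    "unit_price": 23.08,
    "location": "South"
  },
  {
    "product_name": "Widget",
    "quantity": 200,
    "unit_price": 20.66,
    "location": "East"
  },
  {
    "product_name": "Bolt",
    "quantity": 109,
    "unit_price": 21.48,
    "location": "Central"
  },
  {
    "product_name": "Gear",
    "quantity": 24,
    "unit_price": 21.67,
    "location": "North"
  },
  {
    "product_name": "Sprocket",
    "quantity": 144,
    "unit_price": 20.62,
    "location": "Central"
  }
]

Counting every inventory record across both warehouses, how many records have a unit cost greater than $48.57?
1

Schema mapping: "price_per_unit" (warehouse_beta) = "unit_price" (warehouse_alpha) = unit cost

Records > $48.57 in warehouse_beta: 1
Records > $48.57 in warehouse_alpha: 0

Total count: 1 + 0 = 1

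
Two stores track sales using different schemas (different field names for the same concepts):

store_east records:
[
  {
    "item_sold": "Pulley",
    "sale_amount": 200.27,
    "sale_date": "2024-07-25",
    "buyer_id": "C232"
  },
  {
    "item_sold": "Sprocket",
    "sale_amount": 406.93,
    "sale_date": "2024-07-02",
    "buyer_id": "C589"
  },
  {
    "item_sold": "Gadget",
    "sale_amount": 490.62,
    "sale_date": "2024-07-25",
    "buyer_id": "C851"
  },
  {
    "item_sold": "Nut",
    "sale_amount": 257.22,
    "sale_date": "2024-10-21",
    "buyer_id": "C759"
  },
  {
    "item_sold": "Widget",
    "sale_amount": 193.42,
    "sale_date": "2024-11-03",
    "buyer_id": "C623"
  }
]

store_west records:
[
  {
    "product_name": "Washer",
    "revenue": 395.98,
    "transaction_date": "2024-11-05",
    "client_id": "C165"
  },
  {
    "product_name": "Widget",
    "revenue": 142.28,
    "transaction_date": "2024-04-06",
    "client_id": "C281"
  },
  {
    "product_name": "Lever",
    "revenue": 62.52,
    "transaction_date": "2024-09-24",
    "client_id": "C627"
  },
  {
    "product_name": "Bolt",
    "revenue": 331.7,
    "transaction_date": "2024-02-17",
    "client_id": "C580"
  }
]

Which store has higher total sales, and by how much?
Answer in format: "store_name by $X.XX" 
store_east by $615.98

Schema mapping: "sale_amount" (store_east) = "revenue" (store_west) = sale amount

Total for store_east: 1548.46
Total for store_west: 932.48

Difference: |1548.46 - 932.48| = 615.98
store_east has higher sales by $615.98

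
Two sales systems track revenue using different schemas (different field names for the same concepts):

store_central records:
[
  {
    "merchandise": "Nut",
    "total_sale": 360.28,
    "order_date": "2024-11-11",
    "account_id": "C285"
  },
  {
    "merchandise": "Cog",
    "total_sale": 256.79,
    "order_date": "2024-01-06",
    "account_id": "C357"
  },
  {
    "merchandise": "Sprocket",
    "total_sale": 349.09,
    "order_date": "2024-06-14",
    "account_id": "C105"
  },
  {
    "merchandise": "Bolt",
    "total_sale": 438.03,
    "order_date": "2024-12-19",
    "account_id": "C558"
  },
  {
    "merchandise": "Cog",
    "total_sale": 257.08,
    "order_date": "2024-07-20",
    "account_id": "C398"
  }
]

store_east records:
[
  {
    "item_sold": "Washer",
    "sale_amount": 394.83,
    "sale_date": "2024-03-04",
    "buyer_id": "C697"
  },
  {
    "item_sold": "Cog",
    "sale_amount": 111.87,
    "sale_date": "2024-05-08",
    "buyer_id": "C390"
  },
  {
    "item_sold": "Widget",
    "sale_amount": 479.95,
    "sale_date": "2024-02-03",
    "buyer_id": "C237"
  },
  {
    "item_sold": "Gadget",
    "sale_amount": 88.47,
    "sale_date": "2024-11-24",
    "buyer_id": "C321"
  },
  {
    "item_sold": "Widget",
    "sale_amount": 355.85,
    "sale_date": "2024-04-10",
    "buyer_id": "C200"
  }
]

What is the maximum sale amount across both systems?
479.95

Reconcile: "total_sale" (store_central) = "sale_amount" (store_east) = sale amount

Maximum in store_central: 438.03
Maximum in store_east: 479.95

Overall maximum: max(438.03, 479.95) = 479.95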